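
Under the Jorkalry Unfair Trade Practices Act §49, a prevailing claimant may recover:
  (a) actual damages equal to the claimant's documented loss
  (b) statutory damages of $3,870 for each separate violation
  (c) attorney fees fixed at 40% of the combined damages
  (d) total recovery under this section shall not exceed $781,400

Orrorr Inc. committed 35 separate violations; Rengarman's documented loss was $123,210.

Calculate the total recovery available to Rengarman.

$362,124

Statutory damages: 35 × $3,870 = $135,450
Combined damages: $123,210 + $135,450 = $258,660
Attorney fees: 40% of $258,660 = $103,464
Total before cap: $258,660 + $103,464 = $362,124
Cap at $781,400: $362,124 is within the cap, no reduction.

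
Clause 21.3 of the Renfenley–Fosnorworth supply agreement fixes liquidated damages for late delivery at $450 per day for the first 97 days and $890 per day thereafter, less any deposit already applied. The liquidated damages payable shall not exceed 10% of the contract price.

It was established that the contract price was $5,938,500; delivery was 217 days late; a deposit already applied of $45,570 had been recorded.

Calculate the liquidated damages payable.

First 97 days: 97 × $450 = $43,650
Remaining days: (217 − 97) × $890 = $106,800
Accrued per-day damages: $43,650 + $106,800 = $150,450
Less deposit already applied: $150,450 − $45,570 = $104,880
Cap: 10% of $5,938,500 = $593,850
Cap at $593,850: $104,880 is within the cap, no reduction.

$104,880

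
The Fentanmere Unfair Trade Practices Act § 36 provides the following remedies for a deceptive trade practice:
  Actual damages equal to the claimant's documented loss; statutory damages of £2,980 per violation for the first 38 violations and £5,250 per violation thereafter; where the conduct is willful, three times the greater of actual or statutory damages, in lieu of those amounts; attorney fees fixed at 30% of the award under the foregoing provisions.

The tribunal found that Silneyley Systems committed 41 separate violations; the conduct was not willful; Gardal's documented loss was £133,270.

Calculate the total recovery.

First 38 violations: 38 × £2,980 = £113,240
Remaining violations: (41 − 38) × £5,250 = £15,750
Statutory damages: £113,240 + £15,750 = £128,990
Conduct not willful: the in-lieu enhancement does not apply.
Actual plus statutory damages: £133,270 + £128,990 = £262,260
Attorney fees: 30% of £262,260 = £78,678
Total recovery: £262,260 + £78,678 = £340,938

£340,938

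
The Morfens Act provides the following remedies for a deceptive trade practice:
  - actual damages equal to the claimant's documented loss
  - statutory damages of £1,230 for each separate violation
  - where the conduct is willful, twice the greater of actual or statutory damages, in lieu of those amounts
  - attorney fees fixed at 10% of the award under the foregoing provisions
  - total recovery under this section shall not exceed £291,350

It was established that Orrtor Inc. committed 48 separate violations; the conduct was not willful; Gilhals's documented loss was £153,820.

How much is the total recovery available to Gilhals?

Statutory damages: 48 × £1,230 = £59,040
Conduct not willful: the in-lieu enhancement does not apply.
Actual plus statutory damages: £153,820 + £59,040 = £212,860
Attorney fees: 10% of £212,860 = £21,286
Total before cap: £212,860 + £21,286 = £234,146
Cap at £291,350: £234,146 is within the cap, no reduction.

Total recovery: £234,146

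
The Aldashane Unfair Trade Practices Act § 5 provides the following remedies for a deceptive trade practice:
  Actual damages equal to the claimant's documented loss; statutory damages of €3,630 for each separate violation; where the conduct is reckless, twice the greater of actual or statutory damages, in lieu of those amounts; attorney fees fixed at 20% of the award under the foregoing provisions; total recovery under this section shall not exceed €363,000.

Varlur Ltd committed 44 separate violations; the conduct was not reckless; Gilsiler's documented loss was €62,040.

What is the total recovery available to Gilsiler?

Total recovery: €266,112

Statutory damages: 44 × €3,630 = €159,720
Conduct not reckless: the in-lieu enhancement does not apply.
Actual plus statutory damages: €62,040 + €159,720 = €221,760
Attorney fees: 20% of €221,760 = €44,352
Total before cap: €221,760 + €44,352 = €266,112
Cap at €363,000: €266,112 is within the cap, no reduction.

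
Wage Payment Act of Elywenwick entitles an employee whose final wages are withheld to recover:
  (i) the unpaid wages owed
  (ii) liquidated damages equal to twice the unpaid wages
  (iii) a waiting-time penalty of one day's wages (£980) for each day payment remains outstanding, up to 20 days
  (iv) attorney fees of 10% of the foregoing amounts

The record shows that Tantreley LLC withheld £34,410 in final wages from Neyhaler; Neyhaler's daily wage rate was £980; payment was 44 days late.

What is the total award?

Doubled: 2 × £34,410 = £68,820
Penalty days: min(44, 20) = 20
Waiting-time penalty: 20 × £980 = £19,600
Subtotal: £34,410 + £68,820 + £19,600 = £122,830
Attorney fees: 10% of £122,830 = £12,283
Total award: £122,830 + £12,283 = £135,113

£135,113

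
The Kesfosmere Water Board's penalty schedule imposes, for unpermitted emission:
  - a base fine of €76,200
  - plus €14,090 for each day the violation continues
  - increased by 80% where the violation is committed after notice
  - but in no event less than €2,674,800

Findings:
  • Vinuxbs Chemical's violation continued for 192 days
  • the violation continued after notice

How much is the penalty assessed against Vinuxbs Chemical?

€5,006,664

Per-day component: 192 × €14,090 = €2,705,280
Base plus per-day: €76,200 + €2,705,280 = €2,781,480
Enhancement: 80% of €2,781,480 = €2,225,184
Enhanced fine: €2,781,480 + €2,225,184 = €5,006,664
Minimum €2,674,800: €5,006,664 meets the minimum, no increase.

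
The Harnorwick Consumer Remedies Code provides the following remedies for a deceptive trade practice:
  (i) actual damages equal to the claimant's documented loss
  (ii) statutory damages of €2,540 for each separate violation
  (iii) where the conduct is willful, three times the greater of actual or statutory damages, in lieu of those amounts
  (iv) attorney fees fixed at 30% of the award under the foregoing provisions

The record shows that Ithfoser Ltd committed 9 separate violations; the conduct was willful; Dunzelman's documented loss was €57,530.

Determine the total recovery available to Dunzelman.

€224,367

Statutory damages: 9 × €2,540 = €22,860
Greater of actual damages (€57,530) or statutory damages (€22,860): €57,530
Trebled: 3 × €57,530 = €172,590
Attorney fees: 30% of €172,590 = €51,777
Total recovery: €172,590 + €51,777 = €224,367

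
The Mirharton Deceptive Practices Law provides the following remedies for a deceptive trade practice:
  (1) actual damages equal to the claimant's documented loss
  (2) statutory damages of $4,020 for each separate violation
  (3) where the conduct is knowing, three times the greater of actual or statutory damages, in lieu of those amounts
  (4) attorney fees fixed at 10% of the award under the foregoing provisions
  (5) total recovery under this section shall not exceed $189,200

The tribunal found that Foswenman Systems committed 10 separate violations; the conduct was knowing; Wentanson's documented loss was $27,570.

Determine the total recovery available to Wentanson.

Statutory damages: 10 × $4,020 = $40,200
Greater of actual damages ($27,570) or statutory damages ($40,200): $40,200
Trebled: 3 × $40,200 = $120,600
Attorney fees: 10% of $120,600 = $12,060
Total before cap: $120,600 + $12,060 = $132,660
Cap at $189,200: $132,660 is within the cap, no reduction.

$132,660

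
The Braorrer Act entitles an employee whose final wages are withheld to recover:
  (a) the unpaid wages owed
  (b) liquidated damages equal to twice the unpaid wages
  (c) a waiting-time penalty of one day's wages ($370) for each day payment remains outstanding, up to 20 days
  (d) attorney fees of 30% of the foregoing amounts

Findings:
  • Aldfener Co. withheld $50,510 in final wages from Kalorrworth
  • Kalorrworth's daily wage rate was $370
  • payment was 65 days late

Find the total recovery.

$206,609

Doubled: 2 × $50,510 = $101,020
Penalty days: min(65, 20) = 20
Waiting-time penalty: 20 × $370 = $7,400
Subtotal: $50,510 + $101,020 + $7,400 = $158,930
Attorney fees: 30% of $158,930 = $47,679
Total award: $158,930 + $47,679 = $206,609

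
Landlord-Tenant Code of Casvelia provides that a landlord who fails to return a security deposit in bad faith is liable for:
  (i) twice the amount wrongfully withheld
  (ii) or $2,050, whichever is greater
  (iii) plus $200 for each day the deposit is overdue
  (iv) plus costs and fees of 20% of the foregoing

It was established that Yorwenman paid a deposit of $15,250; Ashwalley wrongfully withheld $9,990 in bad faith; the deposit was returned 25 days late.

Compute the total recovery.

$29,976

Doubled: 2 × $9,990 = $19,980
Minimum $2,050: $19,980 meets the minimum, no increase.
Late-return penalty: 25 × $200 = $5,000
Damages plus late penalty: $19,980 + $5,000 = $24,980
Costs and fees: 20% of $24,980 = $4,996
Total recovery: $24,980 + $4,996 = $29,976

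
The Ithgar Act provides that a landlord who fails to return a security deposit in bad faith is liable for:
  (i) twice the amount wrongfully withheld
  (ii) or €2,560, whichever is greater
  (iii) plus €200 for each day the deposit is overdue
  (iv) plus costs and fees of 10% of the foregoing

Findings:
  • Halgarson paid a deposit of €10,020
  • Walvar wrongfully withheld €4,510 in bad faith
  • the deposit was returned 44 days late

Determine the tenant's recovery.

€19,602

Doubled: 2 × €4,510 = €9,020
Minimum €2,560: €9,020 meets the minimum, no increase.
Late-return penalty: 44 × €200 = €8,800
Damages plus late penalty: €9,020 + €8,800 = €17,820
Costs and fees: 10% of €17,820 = €1,782
Total recovery: €17,820 + €1,782 = €19,602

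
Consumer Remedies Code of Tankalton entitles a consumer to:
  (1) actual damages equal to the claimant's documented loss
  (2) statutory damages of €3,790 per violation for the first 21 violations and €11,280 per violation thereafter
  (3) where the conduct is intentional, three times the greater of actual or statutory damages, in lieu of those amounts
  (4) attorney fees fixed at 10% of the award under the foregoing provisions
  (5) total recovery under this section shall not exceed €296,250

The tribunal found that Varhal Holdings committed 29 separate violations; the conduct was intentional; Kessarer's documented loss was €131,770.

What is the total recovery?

First 21 violations: 21 × €3,790 = €79,590
Remaining violations: (29 − 21) × €11,280 = €90,240
Statutory damages: €79,590 + €90,240 = €169,830
Greater of actual damages (€131,770) or statutory damages (€169,830): €169,830
Trebled: 3 × €169,830 = €509,490
Attorney fees: 10% of €509,490 = €50,949
Total before cap: €509,490 + €50,949 = €560,439
Cap at €296,250: €560,439 exceeds the cap → €296,250

Total recovery: €296,250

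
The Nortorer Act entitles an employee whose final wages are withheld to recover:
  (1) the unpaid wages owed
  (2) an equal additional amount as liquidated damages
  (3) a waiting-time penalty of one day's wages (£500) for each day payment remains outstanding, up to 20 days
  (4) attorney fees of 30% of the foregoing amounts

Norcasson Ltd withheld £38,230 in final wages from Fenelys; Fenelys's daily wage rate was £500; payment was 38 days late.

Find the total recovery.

Total award: £112,398

Liquidated damages (equal amount): £38,230
Penalty days: min(38, 20) = 20
Waiting-time penalty: 20 × £500 = £10,000
Subtotal: £38,230 + £38,230 + £10,000 = £86,460
Attorney fees: 30% of £86,460 = £25,938
Total award: £86,460 + £25,938 = £112,398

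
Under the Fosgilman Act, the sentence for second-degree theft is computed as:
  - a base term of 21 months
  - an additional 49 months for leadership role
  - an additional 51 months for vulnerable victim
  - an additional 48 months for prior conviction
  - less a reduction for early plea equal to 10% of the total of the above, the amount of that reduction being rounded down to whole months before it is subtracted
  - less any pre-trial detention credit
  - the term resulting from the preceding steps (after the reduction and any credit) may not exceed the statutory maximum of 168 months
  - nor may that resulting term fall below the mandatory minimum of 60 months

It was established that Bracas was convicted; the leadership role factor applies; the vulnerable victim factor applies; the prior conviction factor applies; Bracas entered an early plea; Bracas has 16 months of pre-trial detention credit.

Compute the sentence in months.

Leadership role enhancement: +49 months
Vulnerable victim enhancement: +51 months
Prior conviction enhancement: +48 months
Adjusted term: 21 months + 49 months + 51 months + 48 months = 169 months
Early plea reduction: 10% of 169 months = 16 months (rounded down)
After reduction: 169 − 16 = 153 months
Less pre-trial detention credit: 153 months − 16 months = 137 months
Cap at 168 months: 137 months is within the cap, no reduction.
Minimum 60 months: 137 months meets the minimum, no increase.

137 months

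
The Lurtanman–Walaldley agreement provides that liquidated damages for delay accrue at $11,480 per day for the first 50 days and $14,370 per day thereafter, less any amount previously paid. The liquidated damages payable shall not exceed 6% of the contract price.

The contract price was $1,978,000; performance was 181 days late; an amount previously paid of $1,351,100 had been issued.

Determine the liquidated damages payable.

First 50 days: 50 × $11,480 = $574,000
Remaining days: (181 − 50) × $14,370 = $1,882,470
Accrued per-day damages: $574,000 + $1,882,470 = $2,456,470
Less amount previously paid: $2,456,470 − $1,351,100 = $1,105,370
Cap: 6% of $1,978,000 = $118,680
Cap at $118,680: $1,105,370 exceeds the cap → $118,680

Liquidated damages: $118,680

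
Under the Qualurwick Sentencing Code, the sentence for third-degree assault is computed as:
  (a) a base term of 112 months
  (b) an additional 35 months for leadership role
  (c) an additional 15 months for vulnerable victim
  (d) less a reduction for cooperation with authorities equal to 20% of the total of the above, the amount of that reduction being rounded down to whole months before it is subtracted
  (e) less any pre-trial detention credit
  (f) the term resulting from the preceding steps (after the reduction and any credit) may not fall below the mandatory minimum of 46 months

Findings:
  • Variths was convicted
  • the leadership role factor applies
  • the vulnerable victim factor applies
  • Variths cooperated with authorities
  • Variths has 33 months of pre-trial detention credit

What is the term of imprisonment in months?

97 months

Leadership role enhancement: +35 months
Vulnerable victim enhancement: +15 months
Adjusted term: 112 months + 35 months + 15 months = 162 months
Cooperation with authorities reduction: 20% of 162 months = 32 months (rounded down)
After reduction: 162 − 32 = 130 months
Less pre-trial detention credit: 130 months − 33 months = 97 months
Minimum 46 months: 97 months meets the minimum, no increase.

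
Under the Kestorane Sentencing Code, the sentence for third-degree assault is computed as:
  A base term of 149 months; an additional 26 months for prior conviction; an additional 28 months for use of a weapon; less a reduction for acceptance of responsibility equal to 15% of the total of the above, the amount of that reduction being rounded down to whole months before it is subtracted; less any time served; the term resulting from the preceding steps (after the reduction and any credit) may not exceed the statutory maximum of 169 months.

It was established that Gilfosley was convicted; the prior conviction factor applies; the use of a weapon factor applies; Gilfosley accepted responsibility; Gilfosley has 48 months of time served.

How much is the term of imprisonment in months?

Sentence: 125 months

Prior conviction enhancement: +26 months
Use of a weapon enhancement: +28 months
Adjusted term: 149 months + 26 months + 28 months = 203 months
Acceptance of responsibility reduction: 15% of 203 months = 30 months (rounded down)
After reduction: 203 − 30 = 173 months
Less time served: 173 months − 48 months = 125 months
Cap at 169 months: 125 months is within the cap, no reduction.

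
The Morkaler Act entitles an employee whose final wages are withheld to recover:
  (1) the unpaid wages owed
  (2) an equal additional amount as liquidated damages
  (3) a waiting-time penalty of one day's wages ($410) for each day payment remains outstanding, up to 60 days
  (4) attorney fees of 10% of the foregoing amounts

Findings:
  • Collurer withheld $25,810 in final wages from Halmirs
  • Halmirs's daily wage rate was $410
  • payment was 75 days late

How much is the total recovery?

$83,842

Liquidated damages (equal amount): $25,810
Penalty days: min(75, 60) = 60
Waiting-time penalty: 60 × $410 = $24,600
Subtotal: $25,810 + $25,810 + $24,600 = $76,220
Attorney fees: 10% of $76,220 = $7,622
Total award: $76,220 + $7,622 = $83,842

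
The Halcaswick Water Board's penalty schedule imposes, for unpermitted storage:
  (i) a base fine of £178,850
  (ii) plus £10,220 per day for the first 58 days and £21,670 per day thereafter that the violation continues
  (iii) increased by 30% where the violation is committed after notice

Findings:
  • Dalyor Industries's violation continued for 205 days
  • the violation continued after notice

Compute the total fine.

First 58 days: 58 × £10,220 = £592,760
Remaining days: (205 − 58) × £21,670 = £3,185,490
Per-day component: £592,760 + £3,185,490 = £3,778,250
Base plus per-day: £178,850 + £3,778,250 = £3,957,100
Enhancement: 30% of £3,957,100 = £1,187,130
Enhanced fine: £3,957,100 + £1,187,130 = £5,144,230

Civil penalty: £5,144,230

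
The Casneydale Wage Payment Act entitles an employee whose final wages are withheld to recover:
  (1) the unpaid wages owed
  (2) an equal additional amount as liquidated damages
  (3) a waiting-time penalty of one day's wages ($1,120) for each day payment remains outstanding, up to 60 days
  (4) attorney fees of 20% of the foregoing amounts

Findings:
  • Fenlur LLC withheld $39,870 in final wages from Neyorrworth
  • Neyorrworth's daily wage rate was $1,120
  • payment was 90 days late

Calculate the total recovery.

Liquidated damages (equal amount): $39,870
Penalty days: min(90, 60) = 60
Waiting-time penalty: 60 × $1,120 = $67,200
Subtotal: $39,870 + $39,870 + $67,200 = $146,940
Attorney fees: 20% of $146,940 = $29,388
Total award: $146,940 + $29,388 = $176,328

$176,328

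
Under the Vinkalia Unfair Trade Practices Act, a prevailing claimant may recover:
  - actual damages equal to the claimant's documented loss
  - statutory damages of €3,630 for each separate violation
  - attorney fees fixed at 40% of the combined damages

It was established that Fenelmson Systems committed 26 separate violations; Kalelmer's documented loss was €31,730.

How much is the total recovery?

€176,554

Statutory damages: 26 × €3,630 = €94,380
Combined damages: €31,730 + €94,380 = €126,110
Attorney fees: 40% of €126,110 = €50,444
Total recovery: €126,110 + €50,444 = €176,554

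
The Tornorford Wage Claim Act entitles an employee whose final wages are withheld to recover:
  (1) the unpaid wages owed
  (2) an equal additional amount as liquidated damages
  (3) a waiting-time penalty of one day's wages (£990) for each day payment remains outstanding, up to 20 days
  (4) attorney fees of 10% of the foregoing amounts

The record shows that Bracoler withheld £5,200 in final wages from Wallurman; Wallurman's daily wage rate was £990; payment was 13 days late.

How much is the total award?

Liquidated damages (equal amount): £5,200
Penalty days: min(13, 20) = 13
Waiting-time penalty: 13 × £990 = £12,870
Subtotal: £5,200 + £5,200 + £12,870 = £23,270
Attorney fees: 10% of £23,270 = £2,327
Total award: £23,270 + £2,327 = £25,597

£25,597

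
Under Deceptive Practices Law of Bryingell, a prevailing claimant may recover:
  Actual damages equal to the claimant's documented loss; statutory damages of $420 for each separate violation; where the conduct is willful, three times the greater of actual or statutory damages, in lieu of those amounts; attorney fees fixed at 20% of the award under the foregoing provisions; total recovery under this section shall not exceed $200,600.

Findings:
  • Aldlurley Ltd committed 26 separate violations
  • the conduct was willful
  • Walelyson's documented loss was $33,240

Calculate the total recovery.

Statutory damages: 26 × $420 = $10,920
Greater of actual damages ($33,240) or statutory damages ($10,920): $33,240
Trebled: 3 × $33,240 = $99,720
Attorney fees: 20% of $99,720 = $19,944
Total before cap: $99,720 + $19,944 = $119,664
Cap at $200,600: $119,664 is within the cap, no reduction.

$119,664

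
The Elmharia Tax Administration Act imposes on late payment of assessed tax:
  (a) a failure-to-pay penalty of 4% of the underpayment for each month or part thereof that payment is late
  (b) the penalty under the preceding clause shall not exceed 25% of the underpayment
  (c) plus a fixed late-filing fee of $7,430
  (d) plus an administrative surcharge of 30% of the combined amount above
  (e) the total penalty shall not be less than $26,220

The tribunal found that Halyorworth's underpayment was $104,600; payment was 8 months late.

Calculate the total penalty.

Accrued rate: 4% × 8 = 32%, capped at 25% → 25%
Failure-to-pay penalty: 25% of $104,600 = $26,150
Penalty before surcharge: $26,150 + $7,430 = $33,580
Administrative surcharge: 30% of $33,580 = $10,074
Total penalty: $33,580 + $10,074 = $43,654
Minimum $26,220: $43,654 meets the minimum, no increase.

$43,654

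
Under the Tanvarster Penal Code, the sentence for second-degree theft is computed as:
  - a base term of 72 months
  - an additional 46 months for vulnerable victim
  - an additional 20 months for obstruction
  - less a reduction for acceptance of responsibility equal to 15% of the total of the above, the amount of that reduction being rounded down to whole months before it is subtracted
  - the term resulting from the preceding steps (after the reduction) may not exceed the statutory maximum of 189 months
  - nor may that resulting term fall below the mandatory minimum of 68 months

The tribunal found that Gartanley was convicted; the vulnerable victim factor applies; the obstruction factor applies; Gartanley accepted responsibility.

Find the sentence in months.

Sentence: 118 months

Vulnerable victim enhancement: +46 months
Obstruction enhancement: +20 months
Adjusted term: 72 months + 46 months + 20 months = 138 months
Acceptance of responsibility reduction: 15% of 138 months = 20 months (rounded down)
After reduction: 138 − 20 = 118 months
Cap at 189 months: 118 months is within the cap, no reduction.
Minimum 68 months: 118 months meets the minimum, no increase.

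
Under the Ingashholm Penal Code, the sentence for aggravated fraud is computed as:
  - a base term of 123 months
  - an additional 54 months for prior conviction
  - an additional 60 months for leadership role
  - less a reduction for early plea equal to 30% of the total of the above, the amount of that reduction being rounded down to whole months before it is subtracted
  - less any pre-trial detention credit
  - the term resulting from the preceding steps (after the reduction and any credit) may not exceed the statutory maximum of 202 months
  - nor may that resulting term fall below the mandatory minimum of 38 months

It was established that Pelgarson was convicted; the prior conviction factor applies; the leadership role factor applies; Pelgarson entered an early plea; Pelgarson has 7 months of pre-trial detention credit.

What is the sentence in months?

Sentence: 159 months

Prior conviction enhancement: +54 months
Leadership role enhancement: +60 months
Adjusted term: 123 months + 54 months + 60 months = 237 months
Early plea reduction: 30% of 237 months = 71 months (rounded down)
After reduction: 237 − 71 = 166 months
Less pre-trial detention credit: 166 months − 7 months = 159 months
Cap at 202 months: 159 months is within the cap, no reduction.
Minimum 38 months: 159 months meets the minimum, no increase.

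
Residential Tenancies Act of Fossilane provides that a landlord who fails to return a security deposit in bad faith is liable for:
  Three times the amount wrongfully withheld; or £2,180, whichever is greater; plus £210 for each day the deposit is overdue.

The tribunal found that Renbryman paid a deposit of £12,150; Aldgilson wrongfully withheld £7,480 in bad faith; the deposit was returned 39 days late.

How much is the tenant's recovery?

£30,630

Trebled: 3 × £7,480 = £22,440
Minimum £2,180: £22,440 meets the minimum, no increase.
Late-return penalty: 39 × £210 = £8,190
Damages plus late penalty: £22,440 + £8,190 = £30,630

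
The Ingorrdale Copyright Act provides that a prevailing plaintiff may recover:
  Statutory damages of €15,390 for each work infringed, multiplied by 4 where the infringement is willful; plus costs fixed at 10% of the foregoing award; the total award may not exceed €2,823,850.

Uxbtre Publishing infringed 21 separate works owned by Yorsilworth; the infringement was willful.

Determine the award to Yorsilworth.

Statutory damages: 21 × €15,390 = €323,190
Multiplied by 4: 4 × €323,190 = €1,292,760
Costs: 10% of €1,292,760 = €129,276
Award plus costs: €1,292,760 + €129,276 = €1,422,036
Cap at €2,823,850: €1,422,036 is within the cap, no reduction.

€1,422,036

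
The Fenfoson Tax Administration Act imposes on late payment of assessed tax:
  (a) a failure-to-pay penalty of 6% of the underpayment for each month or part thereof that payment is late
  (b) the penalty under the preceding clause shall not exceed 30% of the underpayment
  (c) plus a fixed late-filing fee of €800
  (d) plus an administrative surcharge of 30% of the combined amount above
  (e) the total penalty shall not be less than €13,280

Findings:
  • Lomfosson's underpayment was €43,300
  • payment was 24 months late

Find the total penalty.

€17,927

Accrued rate: 6% × 24 = 144%, capped at 30% → 30%
Failure-to-pay penalty: 30% of €43,300 = €12,990
Penalty before surcharge: €12,990 + €800 = €13,790
Administrative surcharge: 30% of €13,790 = €4,137
Total penalty: €13,790 + €4,137 = €17,927
Minimum €13,280: €17,927 meets the minimum, no increase.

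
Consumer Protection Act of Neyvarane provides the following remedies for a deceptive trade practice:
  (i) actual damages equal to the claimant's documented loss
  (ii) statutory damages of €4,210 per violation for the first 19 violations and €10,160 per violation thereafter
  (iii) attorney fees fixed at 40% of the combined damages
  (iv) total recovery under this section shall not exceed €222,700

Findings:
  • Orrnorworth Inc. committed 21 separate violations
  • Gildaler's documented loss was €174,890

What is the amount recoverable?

€222,700

First 19 violations: 19 × €4,210 = €79,990
Remaining violations: (21 − 19) × €10,160 = €20,320
Statutory damages: €79,990 + €20,320 = €100,310
Combined damages: €174,890 + €100,310 = €275,200
Attorney fees: 40% of €275,200 = €110,080
Total before cap: €275,200 + €110,080 = €385,280
Cap at €222,700: €385,280 exceeds the cap → €222,700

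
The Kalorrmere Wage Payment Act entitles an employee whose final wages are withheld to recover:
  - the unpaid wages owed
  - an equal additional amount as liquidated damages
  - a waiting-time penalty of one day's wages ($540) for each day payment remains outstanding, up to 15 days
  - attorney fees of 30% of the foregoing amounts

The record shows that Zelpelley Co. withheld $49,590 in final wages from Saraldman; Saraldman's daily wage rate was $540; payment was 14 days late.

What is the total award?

Liquidated damages (equal amount): $49,590
Penalty days: min(14, 15) = 14
Waiting-time penalty: 14 × $540 = $7,560
Subtotal: $49,590 + $49,590 + $7,560 = $106,740
Attorney fees: 30% of $106,740 = $32,022
Total award: $106,740 + $32,022 = $138,762

$138,762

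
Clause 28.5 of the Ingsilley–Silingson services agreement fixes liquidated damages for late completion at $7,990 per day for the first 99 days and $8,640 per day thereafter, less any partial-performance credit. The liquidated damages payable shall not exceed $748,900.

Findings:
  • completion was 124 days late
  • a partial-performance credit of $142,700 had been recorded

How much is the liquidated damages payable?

$748,900

First 99 days: 99 × $7,990 = $791,010
Remaining days: (124 − 99) × $8,640 = $216,000
Accrued per-day damages: $791,010 + $216,000 = $1,007,010
Less partial-performance credit: $1,007,010 − $142,700 = $864,310
Cap at $748,900: $864,310 exceeds the cap → $748,900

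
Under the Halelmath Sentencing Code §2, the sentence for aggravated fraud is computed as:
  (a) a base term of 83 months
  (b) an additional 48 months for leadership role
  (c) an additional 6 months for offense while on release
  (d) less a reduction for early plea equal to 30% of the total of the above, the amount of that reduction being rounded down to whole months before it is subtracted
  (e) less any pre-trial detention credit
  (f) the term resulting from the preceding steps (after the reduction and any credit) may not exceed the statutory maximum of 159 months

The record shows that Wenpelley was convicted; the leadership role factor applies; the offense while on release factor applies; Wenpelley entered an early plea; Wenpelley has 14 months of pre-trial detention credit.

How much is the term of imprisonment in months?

Leadership role enhancement: +48 months
Offense while on release enhancement: +6 months
Adjusted term: 83 months + 48 months + 6 months = 137 months
Early plea reduction: 30% of 137 months = 41 months (rounded down)
After reduction: 137 − 41 = 96 months
Less pre-trial detention credit: 96 months − 14 months = 82 months
Cap at 159 months: 82 months is within the cap, no reduction.

Sentence: 82 months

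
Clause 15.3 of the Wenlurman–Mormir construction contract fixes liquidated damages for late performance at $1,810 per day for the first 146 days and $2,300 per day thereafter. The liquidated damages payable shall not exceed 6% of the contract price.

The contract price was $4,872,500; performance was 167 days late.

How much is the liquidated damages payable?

First 146 days: 146 × $1,810 = $264,260
Remaining days: (167 − 146) × $2,300 = $48,300
Accrued per-day damages: $264,260 + $48,300 = $312,560
Cap: 6% of $4,872,500 = $292,350
Cap at $292,350: $312,560 exceeds the cap → $292,350

Liquidated damages: $292,350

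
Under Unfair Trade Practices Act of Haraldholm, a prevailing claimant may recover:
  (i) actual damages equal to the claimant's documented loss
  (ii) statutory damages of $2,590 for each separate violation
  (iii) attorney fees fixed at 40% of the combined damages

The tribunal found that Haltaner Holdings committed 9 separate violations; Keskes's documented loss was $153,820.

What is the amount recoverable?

Statutory damages: 9 × $2,590 = $23,310
Combined damages: $153,820 + $23,310 = $177,130
Attorney fees: 40% of $177,130 = $70,852
Total recovery: $177,130 + $70,852 = $247,982

$247,982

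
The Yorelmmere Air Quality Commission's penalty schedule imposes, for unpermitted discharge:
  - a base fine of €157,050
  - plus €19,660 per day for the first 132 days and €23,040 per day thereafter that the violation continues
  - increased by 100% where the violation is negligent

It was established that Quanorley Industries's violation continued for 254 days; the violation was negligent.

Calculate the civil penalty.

€11,126,100

First 132 days: 132 × €19,660 = €2,595,120
Remaining days: (254 − 132) × €23,040 = €2,810,880
Per-day component: €2,595,120 + €2,810,880 = €5,406,000
Base plus per-day: €157,050 + €5,406,000 = €5,563,050
Enhancement: 100% of €5,563,050 = €5,563,050
Enhanced fine: €5,563,050 + €5,563,050 = €11,126,100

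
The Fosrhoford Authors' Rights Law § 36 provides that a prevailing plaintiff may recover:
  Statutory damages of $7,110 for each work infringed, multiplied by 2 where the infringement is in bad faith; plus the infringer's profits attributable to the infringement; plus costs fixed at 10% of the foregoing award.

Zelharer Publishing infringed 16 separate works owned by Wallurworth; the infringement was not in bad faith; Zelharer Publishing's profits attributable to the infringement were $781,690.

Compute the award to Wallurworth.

$984,995

Statutory damages: 16 × $7,110 = $113,760
Infringement not in bad faith: no ×2 enhancement.
Combined award: $113,760 + $781,690 = $895,450
Costs: 10% of $895,450 = $89,545
Award plus costs: $895,450 + $89,545 = $984,995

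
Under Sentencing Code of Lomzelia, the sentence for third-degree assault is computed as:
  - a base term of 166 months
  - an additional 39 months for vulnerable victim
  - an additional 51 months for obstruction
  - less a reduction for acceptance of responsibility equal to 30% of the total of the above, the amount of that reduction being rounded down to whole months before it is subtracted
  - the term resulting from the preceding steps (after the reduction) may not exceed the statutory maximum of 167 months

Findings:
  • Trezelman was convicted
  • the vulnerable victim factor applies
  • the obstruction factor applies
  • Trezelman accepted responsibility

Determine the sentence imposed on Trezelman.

167 months

Vulnerable victim enhancement: +39 months
Obstruction enhancement: +51 months
Adjusted term: 166 months + 39 months + 51 months = 256 months
Acceptance of responsibility reduction: 30% of 256 months = 76 months (rounded down)
After reduction: 256 − 76 = 180 months
Cap at 167 months: 180 months exceeds the cap → 167 months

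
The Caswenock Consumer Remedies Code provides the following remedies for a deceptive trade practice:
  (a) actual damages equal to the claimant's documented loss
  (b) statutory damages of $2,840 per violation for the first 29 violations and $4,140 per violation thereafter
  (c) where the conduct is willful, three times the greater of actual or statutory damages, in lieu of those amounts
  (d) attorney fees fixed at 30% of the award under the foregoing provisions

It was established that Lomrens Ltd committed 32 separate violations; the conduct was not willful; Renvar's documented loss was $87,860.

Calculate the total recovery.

First 29 violations: 29 × $2,840 = $82,360
Remaining violations: (32 − 29) × $4,140 = $12,420
Statutory damages: $82,360 + $12,420 = $94,780
Conduct not willful: the in-lieu enhancement does not apply.
Actual plus statutory damages: $87,860 + $94,780 = $182,640
Attorney fees: 30% of $182,640 = $54,792
Total recovery: $182,640 + $54,792 = $237,432

$237,432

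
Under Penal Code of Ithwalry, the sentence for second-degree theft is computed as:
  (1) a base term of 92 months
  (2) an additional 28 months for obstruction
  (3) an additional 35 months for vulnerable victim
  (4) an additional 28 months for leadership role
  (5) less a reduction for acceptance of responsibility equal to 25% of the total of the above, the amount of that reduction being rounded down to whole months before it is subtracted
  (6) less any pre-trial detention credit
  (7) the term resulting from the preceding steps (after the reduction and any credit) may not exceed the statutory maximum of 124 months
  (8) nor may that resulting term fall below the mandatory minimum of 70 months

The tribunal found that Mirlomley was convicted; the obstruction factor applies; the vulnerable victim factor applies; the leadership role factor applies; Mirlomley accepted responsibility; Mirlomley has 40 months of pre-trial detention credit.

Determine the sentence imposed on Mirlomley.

Obstruction enhancement: +28 months
Vulnerable victim enhancement: +35 months
Leadership role enhancement: +28 months
Adjusted term: 92 months + 28 months + 35 months + 28 months = 183 months
Acceptance of responsibility reduction: 25% of 183 months = 45 months (rounded down)
After reduction: 183 − 45 = 138 months
Less pre-trial detention credit: 138 months − 40 months = 98 months
Cap at 124 months: 98 months is within the cap, no reduction.
Minimum 70 months: 98 months meets the minimum, no increase.

98 months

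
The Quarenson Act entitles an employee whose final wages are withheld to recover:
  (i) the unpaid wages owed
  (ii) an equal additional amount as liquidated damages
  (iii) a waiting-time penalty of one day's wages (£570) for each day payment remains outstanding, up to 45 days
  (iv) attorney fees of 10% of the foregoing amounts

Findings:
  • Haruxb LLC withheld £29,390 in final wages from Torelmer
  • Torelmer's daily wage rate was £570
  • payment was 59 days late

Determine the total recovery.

Total award: £92,873

Liquidated damages (equal amount): £29,390
Penalty days: min(59, 45) = 45
Waiting-time penalty: 45 × £570 = £25,650
Subtotal: £29,390 + £29,390 + £25,650 = £84,430
Attorney fees: 10% of £84,430 = £8,443
Total award: £84,430 + £8,443 = £92,873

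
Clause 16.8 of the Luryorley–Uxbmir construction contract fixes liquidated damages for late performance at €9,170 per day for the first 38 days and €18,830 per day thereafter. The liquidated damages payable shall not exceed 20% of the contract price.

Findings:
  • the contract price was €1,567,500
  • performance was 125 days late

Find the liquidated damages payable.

Liquidated damages: €313,500

First 38 days: 38 × €9,170 = €348,460
Remaining days: (125 − 38) × €18,830 = €1,638,210
Accrued per-day damages: €348,460 + €1,638,210 = €1,986,670
Cap: 20% of €1,567,500 = €313,500
Cap at €313,500: €1,986,670 exceeds the cap → €313,500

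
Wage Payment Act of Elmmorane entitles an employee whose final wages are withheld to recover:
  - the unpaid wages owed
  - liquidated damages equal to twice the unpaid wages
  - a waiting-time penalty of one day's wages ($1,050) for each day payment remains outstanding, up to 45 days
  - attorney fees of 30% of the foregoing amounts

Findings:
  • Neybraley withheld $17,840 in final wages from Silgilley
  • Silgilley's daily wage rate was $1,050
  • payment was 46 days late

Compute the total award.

Doubled: 2 × $17,840 = $35,680
Penalty days: min(46, 45) = 45
Waiting-time penalty: 45 × $1,050 = $47,250
Subtotal: $17,840 + $35,680 + $47,250 = $100,770
Attorney fees: 30% of $100,770 = $30,231
Total award: $100,770 + $30,231 = $131,001

$131,001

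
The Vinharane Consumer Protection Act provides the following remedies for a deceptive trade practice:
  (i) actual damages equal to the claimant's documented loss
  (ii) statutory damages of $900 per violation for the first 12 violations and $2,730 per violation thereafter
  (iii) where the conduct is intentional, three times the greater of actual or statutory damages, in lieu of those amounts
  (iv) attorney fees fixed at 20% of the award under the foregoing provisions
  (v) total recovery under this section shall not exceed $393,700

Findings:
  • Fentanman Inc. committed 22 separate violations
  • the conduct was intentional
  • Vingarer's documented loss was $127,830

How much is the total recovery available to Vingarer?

Total recovery: $393,700

First 12 violations: 12 × $900 = $10,800
Remaining violations: (22 − 12) × $2,730 = $27,300
Statutory damages: $10,800 + $27,300 = $38,100
Greater of actual damages ($127,830) or statutory damages ($38,100): $127,830
Trebled: 3 × $127,830 = $383,490
Attorney fees: 20% of $383,490 = $76,698
Total before cap: $383,490 + $76,698 = $460,188
Cap at $393,700: $460,188 exceeds the cap → $393,700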